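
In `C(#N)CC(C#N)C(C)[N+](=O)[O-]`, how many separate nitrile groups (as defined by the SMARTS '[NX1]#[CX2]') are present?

[NX1]#[CX2] is the SMARTS for a nitrile: a nitrogen triple-bonded to a two-connected carbon.
The molecule carries 2 separate instances of a nitrile (-C#N) meeting every constraint; each maps to a distinct set of atoms, giving 2 matches.

2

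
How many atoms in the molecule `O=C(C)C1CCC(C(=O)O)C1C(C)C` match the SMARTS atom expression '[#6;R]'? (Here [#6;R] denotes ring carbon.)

5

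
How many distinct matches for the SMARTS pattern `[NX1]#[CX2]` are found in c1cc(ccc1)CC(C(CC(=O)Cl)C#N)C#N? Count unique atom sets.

2

[NX1]#[CX2] is the SMARTS for a nitrile: a nitrogen triple-bonded to a two-connected carbon.
The molecule carries 2 separate instances of a nitrile (-C#N) meeting every constraint; each maps to a distinct set of atoms, giving 2 matches.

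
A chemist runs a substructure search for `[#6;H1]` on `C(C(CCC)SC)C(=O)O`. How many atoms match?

Check the 10 heavy atoms by environment: 3× C (H2) → no; 1× C (H1) → match; 1× S (H0) → no; 2× C (H3) → no; 1× C (H0) → no; 1× O (H0) → no; 1× O (H1) → no.
That gives 1 matching atom.

1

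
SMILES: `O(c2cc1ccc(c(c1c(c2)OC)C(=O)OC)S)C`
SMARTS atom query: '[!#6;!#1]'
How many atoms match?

The query [!#6;!#1] means: not carbon and not hydrogen — any heteroatom.
Check the 19 heavy atoms by environment: 10× c (aromatic) → no; 4× O → match; 4× C → no; 1× S → match.
Summing the matching environments: 4 + 1 = 5 matching atoms.

5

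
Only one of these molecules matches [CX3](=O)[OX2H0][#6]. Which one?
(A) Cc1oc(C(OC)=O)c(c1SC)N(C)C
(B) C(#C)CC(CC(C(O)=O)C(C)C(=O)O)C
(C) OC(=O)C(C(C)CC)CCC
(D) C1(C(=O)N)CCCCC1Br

A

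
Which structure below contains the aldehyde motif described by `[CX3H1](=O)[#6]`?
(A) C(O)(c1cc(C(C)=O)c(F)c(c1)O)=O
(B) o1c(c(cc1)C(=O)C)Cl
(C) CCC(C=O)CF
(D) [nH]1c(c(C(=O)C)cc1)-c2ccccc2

[CX3H1](=O)[#6] describes an sp2 carbon with one H, double-bonded to O and single-bonded to carbon (an aldehyde).
(A) has an acetyl/ketone group (-C(=O)CH3) but the carbonyl carbon has H0 (two carbon neighbours), not H1.
(B) has an acetyl/ketone group (-C(=O)CH3) but the carbonyl carbon has H0 (two carbon neighbours), not H1.
(C) contains an aldehyde (-CHO), which satisfies every atom and bond constraint.
(D) has an acetyl/ketone group (-C(=O)CH3) but the carbonyl carbon has H0 (two carbon neighbours), not H1.
So the answer is (C).

C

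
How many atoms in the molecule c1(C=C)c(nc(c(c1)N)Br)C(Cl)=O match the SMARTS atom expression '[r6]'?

6

The query [r6] means: r6 matches atoms in a six-membered ring.
Check the 13 heavy atoms by environment: 1× n (aromatic, in 6-ring) → match; 5× c (aromatic, in 6-ring) → match; 3× C (acyclic) → no; 1× Br (acyclic) → no; 1× O (acyclic) → no; 1× Cl (acyclic) → no; 1× N (acyclic) → no.
Summing the matching environments: 1 + 5 = 6 matching atoms.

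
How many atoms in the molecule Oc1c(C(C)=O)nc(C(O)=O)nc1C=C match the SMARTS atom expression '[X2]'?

4

Check the 15 heavy atoms by environment: 2× n (aromatic, X2) → match; 4× c (aromatic, X3) → no; 4× C (X3) → no; 2× O (X1) → no; 1× C (X4) → no; 2× O (X2) → match.
Summing the matching environments: 2 + 2 = 4 matching atoms.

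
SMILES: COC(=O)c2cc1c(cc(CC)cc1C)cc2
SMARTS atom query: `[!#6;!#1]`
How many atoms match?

The query [!#6;!#1] means: not carbon and not hydrogen — any heteroatom.
Check the 17 heavy atoms by environment: 10× c (aromatic) → no; 5× C → no; 2× O → match.
That gives 2 matching atoms.

2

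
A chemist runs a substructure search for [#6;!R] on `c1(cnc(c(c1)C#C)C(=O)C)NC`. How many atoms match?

5

The query [#6;!R] means: carbon not in any ring.
Check the 13 heavy atoms by environment: 1× n (aromatic, in 6-ring) → no; 5× c (aromatic, in 6-ring) → no; 1× N (acyclic) → no; 5× C (acyclic) → match; 1× O (acyclic) → no.
That gives 5 matching atoms.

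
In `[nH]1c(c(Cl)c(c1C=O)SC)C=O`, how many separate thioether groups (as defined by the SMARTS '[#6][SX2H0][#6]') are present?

1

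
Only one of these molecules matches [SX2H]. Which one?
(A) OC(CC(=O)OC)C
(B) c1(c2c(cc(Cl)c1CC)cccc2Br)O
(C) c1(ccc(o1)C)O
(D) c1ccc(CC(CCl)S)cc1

[SX2H] describes an aliphatic sulfur with two connections, one being H (a thiol).
(A) has a hydroxyl group (-OH) but it is an -OH, not an -SH.
(B) has a hydroxyl group (-OH) but it is an -OH, not an -SH.
(C) has a hydroxyl group (-OH) but it is an -OH, not an -SH.
(D) contains a thiol (-SH), which satisfies every atom and bond constraint.
So the answer is (D).

D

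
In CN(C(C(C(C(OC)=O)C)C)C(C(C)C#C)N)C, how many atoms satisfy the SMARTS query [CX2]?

2

The query [CX2] means: C with X2: aliphatic carbon with exactly 2 total connections.
Check the 18 heavy atoms by environment: 11× C (X4) → no; 2× N (X3) → no; 1× C (X3) → no; 1× O (X1) → no; 1× O (X2) → no; 2× C (X2) → match.
That gives 2 matching atoms.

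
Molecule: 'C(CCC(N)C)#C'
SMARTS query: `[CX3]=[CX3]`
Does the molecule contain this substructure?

No

The pattern [CX3]=[CX3] describes a non-aromatic C=C double bond between two sp2 carbons — an alkene.
The closest candidate here is an ethynyl group (-C#CH), but the C-C bond is a triple bond, not a double bond. No other fragment satisfies the full query, so there is no match.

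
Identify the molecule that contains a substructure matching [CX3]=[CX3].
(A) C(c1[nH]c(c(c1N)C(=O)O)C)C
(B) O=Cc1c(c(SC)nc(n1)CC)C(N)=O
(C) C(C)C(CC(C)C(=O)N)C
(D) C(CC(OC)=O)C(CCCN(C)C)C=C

D

[CX3]=[CX3] describes a non-aromatic C=C double bond between two sp2 carbons (an alkene).
(A) has an ethyl group (-CH2CH3) but its C-C bond is a single bond between CX4 carbons, not CX3=CX3.
(B) has an ethyl group (-CH2CH3) but its C-C bond is a single bond between CX4 carbons, not CX3=CX3.
(C) has an ethyl group (-CH2CH3) but its C-C bond is a single bond between CX4 carbons, not CX3=CX3.
(D) contains a vinyl group (-CH=CH2), which satisfies every atom and bond constraint.
So the answer is (D).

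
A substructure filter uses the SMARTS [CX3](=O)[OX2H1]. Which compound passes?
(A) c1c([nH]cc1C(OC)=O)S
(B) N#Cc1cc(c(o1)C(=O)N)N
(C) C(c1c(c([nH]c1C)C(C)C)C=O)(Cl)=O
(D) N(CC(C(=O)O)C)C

[CX3](=O)[OX2H1] describes an sp2 carbon double-bonded to O and single-bonded to an -OH oxygen (a carboxylic acid).
(A) has a methyl-ester group (-C(=O)OCH3) but the singly-bonded O has no H (OX2H0, not OX2H1).
(B) has a primary amide (-C(=O)NH2) but the carbonyl is bonded to N, not to an -OH oxygen.
(C) has an aldehyde (-CHO) but there is no singly-bonded oxygen on the carbonyl carbon.
(D) contains a carboxylic acid group (-C(=O)OH), which satisfies every atom and bond constraint.
So the answer is (D).

D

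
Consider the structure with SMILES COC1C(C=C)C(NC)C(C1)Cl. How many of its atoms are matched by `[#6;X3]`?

2

The query [#6;X3] means: any carbon (aromatic or not) with three total connections.
Check the 12 heavy atoms by environment: 7× C (X4) → no; 1× O (X2) → no; 1× N (X3) → no; 1× Cl (X1) → no; 2× C (X3) → match.
That gives 2 matching atoms.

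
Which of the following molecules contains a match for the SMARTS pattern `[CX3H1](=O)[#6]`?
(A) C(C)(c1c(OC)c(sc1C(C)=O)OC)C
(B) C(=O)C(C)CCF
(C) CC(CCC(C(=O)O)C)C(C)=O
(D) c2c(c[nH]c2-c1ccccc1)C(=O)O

B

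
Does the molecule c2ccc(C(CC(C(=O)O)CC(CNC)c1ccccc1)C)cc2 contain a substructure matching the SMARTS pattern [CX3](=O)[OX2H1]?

The pattern [CX3](=O)[OX2H1] describes an sp2 carbon double-bonded to O and single-bonded to an -OH oxygen — a carboxylic acid.
The molecule carries a carboxylic acid group (-C(=O)OH), whose atoms satisfy every constraint of the query, so the pattern matches.

Yes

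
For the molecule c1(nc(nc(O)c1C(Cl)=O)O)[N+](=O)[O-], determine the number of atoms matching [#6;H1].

Check the 14 heavy atoms by environment: 2× n (aromatic, H0) → no; 4× c (aromatic, H0) → no; 1× N (charge +1, H0) → no; 1× O (charge -1, H0) → no; 2× O (H0) → no; 2× O (H1) → no; 1× C (H0) → no; 1× Cl (H0) → no.
No environment satisfies the query, so 0 matching atoms.

0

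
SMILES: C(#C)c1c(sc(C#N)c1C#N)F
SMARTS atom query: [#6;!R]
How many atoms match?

The query [#6;!R] means: carbon not in any ring.
Check the 12 heavy atoms by environment: 1× s (aromatic, in 5-ring) → no; 4× c (aromatic, in 5-ring) → no; 4× C (acyclic) → match; 2× N (acyclic) → no; 1× F (acyclic) → no.
That gives 4 matching atoms.

4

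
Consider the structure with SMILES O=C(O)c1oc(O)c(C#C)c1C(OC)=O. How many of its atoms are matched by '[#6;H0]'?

7

The query [#6;H0] means: any carbon with no attached hydrogen.
Check the 15 heavy atoms by environment: 1× o (aromatic, H0) → no; 4× c (aromatic, H0) → match; 3× C (H0) → match; 3× O (H0) → no; 1× C (H3) → no; 2× O (H1) → no; 1× C (H1) → no.
Summing the matching environments: 4 + 3 = 7 matching atoms.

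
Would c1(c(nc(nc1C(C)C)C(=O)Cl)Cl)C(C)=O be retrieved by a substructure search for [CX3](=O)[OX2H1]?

No

The pattern [CX3](=O)[OX2H1] describes an sp2 carbon double-bonded to O and single-bonded to an -OH oxygen — a carboxylic acid.
The closest candidate here is an acyl chloride (-C(=O)Cl), but the carbonyl is bonded to Cl, not to an -OH oxygen. No other fragment satisfies the full query, so there is no match.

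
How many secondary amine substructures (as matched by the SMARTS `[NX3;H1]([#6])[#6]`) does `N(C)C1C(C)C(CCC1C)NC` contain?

2

[NX3;H1]([#6])[#6] is the SMARTS for a secondary amine: a trivalent nitrogen with one H, bonded to two carbons.
The molecule carries 2 separate instances of an N-methylamino group (-NHCH3) meeting every constraint; each maps to a distinct set of atoms, giving 2 matches.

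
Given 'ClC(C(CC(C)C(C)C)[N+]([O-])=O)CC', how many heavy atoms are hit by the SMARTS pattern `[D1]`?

7

The query [D1] means: atom with exactly one heavy-atom neighbour (degree 1).
Check the 14 heavy atoms by environment: 4× C (D1) → match; 2× C (D2) → no; 4× C (D3) → no; 1× Cl (D1) → match; 1× N (charge +1, D3) → no; 1× O (charge -1, D1) → match; 1× O (D1) → match.
Summing the matching environments: 4 + 1 + 1 + 1 = 7 matching atoms.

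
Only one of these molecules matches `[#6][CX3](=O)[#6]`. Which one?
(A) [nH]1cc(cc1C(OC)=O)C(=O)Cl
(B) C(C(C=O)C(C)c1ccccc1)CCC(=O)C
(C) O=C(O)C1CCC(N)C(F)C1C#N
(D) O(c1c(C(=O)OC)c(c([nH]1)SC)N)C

B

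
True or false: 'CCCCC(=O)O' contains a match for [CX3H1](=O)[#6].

False

The pattern [CX3H1](=O)[#6] describes an sp2 carbon with one H, double-bonded to O and single-bonded to carbon — an aldehyde.
The closest candidate here is a carboxylic acid group (-C(=O)OH), but the carbonyl carbon has H0 and is bonded to O, not H1. No other fragment satisfies the full query, so there is no match.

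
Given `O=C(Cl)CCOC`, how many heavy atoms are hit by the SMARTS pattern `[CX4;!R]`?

3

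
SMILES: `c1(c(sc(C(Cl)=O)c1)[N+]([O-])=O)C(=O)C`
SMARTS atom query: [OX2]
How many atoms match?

0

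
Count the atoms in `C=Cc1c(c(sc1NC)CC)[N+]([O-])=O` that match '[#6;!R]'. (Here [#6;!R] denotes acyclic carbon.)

5

The query [#6;!R] means: carbon not in any ring.
Check the 14 heavy atoms by environment: 1× s (aromatic, in 5-ring) → no; 4× c (aromatic, in 5-ring) → no; 1× N (acyclic) → no; 5× C (acyclic) → match; 1× N (charge +1, acyclic) → no; 1× O (charge -1, acyclic) → no; 1× O (acyclic) → no.
That gives 5 matching atoms.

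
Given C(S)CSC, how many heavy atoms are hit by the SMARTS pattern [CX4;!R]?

3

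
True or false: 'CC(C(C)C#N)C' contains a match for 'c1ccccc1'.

False

The pattern c1ccccc1 describes six aromatic carbons in a ring — a benzene ring.
The closest candidate here is a methyl group (-CH3), but no six-membered all-carbon aromatic ring is present. No other fragment satisfies the full query, so there is no match.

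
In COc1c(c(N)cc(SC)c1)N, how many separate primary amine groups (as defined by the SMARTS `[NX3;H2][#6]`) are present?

[NX3;H2][#6] is the SMARTS for a primary amine: a trivalent nitrogen with two H attached to carbon.
The molecule carries 2 separate instances of a primary amino group (-NH2) meeting every constraint; each maps to a distinct set of atoms, giving 2 matches.

2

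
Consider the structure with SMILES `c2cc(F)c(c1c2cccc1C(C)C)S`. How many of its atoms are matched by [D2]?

5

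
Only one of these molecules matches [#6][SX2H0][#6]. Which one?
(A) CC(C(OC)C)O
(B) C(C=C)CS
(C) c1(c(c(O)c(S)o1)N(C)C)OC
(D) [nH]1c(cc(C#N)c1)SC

[#6][SX2H0][#6] describes an aliphatic sulfur bridging two carbons with no H on the sulfur (a thioether).
(A) has a methoxy ether (-OCH3) but the bridging atom is O, not S.
(B) has a thiol (-SH) but the sulfur has H1, not H0 bridging two carbons.
(C) has a methoxy ether (-OCH3) but the bridging atom is O, not S.
(D) contains a methylthio ether (-SCH3), which satisfies every atom and bond constraint.
So the answer is (D).

D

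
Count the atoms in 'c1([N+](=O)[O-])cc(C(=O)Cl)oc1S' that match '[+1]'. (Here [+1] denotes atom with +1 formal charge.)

1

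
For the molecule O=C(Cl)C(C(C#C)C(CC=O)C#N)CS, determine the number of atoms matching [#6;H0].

3

The query [#6;H0] means: any carbon with no attached hydrogen.
Check the 15 heavy atoms by environment: 2× C (H2) → no; 5× C (H1) → no; 3× C (H0) → match; 2× O (H0) → no; 1× S (H1) → no; 1× N (H0) → no; 1× Cl (H0) → no.
That gives 3 matching atoms.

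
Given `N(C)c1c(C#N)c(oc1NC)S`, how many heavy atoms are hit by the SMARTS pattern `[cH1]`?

0

The query [cH1] means: aromatic carbon bearing exactly one hydrogen.
Check the 12 heavy atoms by environment: 1× o (aromatic, H0) → no; 4× c (aromatic, H0) → no; 1× S (H1) → no; 2× N (H1) → no; 2× C (H3) → no; 1× C (H0) → no; 1× N (H0) → no.
No environment satisfies the query, so 0 matching atoms.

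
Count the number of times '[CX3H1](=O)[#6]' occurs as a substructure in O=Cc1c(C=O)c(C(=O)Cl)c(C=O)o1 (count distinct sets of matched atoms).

3

[CX3H1](=O)[#6] is the SMARTS for an aldehyde: an sp2 carbon with one H, double-bonded to O and single-bonded to carbon.
The molecule carries 3 separate instances of an aldehyde (-CHO) meeting every constraint; each maps to a distinct set of atoms, giving 3 matches.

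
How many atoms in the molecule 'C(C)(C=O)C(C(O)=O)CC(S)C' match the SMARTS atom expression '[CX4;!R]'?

The query [CX4;!R] means: aliphatic carbon with four total connections, not in a ring.
Check the 12 heavy atoms by environment: 6× C (X4, acyclic) → match; 2× C (X3, acyclic) → no; 2× O (X1, acyclic) → no; 1× O (X2, acyclic) → no; 1× S (X2, acyclic) → no.
That gives 6 matching atoms.

6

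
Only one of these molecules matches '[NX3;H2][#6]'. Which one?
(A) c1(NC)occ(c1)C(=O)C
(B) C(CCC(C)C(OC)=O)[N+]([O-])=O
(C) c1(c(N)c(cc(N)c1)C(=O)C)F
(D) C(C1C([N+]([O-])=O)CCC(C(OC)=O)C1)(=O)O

C

[NX3;H2][#6] describes a trivalent nitrogen with two H attached to carbon (a primary amine).
(A) has an N-methylamino group (-NHCH3) but the nitrogen bears two carbons and only one H (H1), not H2.
(B) has a nitro group (-[N+](=O)[O-]) but the nitrogen is [N+] with no H, not NX3H2.
(C) contains a primary amino group (-NH2), which satisfies every atom and bond constraint.
(D) has a nitro group (-[N+](=O)[O-]) but the nitrogen is [N+] with no H, not NX3H2.
So the answer is (C).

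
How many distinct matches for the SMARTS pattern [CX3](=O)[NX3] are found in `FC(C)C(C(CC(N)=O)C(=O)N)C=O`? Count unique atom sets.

[CX3](=O)[NX3] is the SMARTS for an amide: a carbonyl carbon bonded to a trivalent nitrogen.
The molecule carries 2 separate instances of a primary amide (-C(=O)NH2) meeting every constraint; each maps to a distinct set of atoms, giving 2 matches.

2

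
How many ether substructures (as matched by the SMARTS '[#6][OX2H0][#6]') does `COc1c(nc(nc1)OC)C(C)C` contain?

2

[#6][OX2H0][#6] is the SMARTS for an ether: an aliphatic oxygen bridging two carbons with no H on the oxygen.
The molecule carries 2 separate instances of a methoxy ether (-OCH3) meeting every constraint; each maps to a distinct set of atoms, giving 2 matches.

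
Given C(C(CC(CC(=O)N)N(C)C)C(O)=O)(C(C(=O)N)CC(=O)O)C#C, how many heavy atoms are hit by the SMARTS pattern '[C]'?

15

The query [C] means: uppercase C matches aliphatic (non-aromatic) carbon only.
Check the 24 heavy atoms by environment: 15× C → match; 6× O → no; 3× N → no.
That gives 15 matching atoms.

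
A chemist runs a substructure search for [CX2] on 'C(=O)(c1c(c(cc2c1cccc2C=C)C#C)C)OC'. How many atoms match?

Check the 19 heavy atoms by environment: 10× c (aromatic, X3) → no; 3× C (X3) → no; 1× O (X1) → no; 1× O (X2) → no; 2× C (X4) → no; 2× C (X2) → match.
That gives 2 matching atoms.

2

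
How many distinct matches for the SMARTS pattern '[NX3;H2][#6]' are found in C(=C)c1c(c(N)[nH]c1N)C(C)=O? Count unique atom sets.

2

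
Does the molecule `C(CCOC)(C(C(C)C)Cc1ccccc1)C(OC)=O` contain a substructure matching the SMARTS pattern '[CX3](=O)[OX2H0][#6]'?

Yes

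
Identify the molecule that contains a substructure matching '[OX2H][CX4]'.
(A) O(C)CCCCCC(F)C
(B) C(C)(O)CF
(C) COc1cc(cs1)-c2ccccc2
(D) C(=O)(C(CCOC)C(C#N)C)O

[OX2H][CX4] describes a hydroxyl oxygen bound to an sp3 (X4) carbon (an aliphatic alcohol).
(A) has a methoxy ether (-OCH3) but the oxygen has H0 (ether), not H1.
(B) contains a hydroxyl group (-OH), which satisfies every atom and bond constraint.
(C) has a methoxy ether (-OCH3) but the oxygen has H0 (ether), not H1.
(D) has a methoxy ether (-OCH3) but the oxygen has H0 (ether), not H1.
So the answer is (B).

B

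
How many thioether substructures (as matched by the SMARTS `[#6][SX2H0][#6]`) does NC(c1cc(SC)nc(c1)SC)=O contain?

2

[#6][SX2H0][#6] is the SMARTS for a thioether: an aliphatic sulfur bridging two carbons with no H on the sulfur.
The molecule carries 2 separate instances of a methylthio ether (-SCH3) meeting every constraint; each maps to a distinct set of atoms, giving 2 matches.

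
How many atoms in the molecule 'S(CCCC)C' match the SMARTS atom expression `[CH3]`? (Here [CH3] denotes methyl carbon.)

2

The query [CH3] means: aliphatic carbon with exactly three hydrogens.
Check the 6 heavy atoms by environment: 3× C (H2) → no; 1× S (H0) → no; 2× C (H3) → match.
That gives 2 matching atoms.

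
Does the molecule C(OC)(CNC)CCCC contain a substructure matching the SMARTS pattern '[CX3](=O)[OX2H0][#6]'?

No

The pattern [CX3](=O)[OX2H0][#6] describes a carbonyl carbon bonded to an oxygen that is itself bonded to carbon (no H on that O) — an ester.
The closest candidate here is a methoxy ether (-OCH3), but the ether oxygen is not adjacent to a C=O carbon. No other fragment satisfies the full query, so there is no match.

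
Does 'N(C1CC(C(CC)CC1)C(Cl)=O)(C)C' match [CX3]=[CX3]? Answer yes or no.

No

The pattern [CX3]=[CX3] describes a non-aromatic C=C double bond between two sp2 carbons — an alkene.
The closest candidate here is an ethyl group (-CH2CH3), but its C-C bond is a single bond between CX4 carbons, not CX3=CX3. No other fragment satisfies the full query, so there is no match.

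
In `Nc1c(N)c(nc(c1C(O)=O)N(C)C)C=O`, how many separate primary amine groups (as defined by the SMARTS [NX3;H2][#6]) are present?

2

[NX3;H2][#6] is the SMARTS for a primary amine: a trivalent nitrogen with two H attached to carbon.
The molecule carries 2 separate instances of a primary amino group (-NH2) meeting every constraint; each maps to a distinct set of atoms, giving 2 matches.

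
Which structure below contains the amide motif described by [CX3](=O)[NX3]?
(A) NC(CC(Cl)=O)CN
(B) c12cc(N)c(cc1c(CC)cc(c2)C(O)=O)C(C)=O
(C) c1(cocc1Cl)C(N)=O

[CX3](=O)[NX3] describes a carbonyl carbon bonded to a trivalent nitrogen (an amide).
(A) has a primary amino group (-NH2) but the -NH2 is not attached to a carbonyl carbon.
(B) has a primary amino group (-NH2) but the -NH2 is not attached to a carbonyl carbon.
(C) contains a primary amide (-C(=O)NH2), which satisfies every atom and bond constraint.
So the answer is (C).

C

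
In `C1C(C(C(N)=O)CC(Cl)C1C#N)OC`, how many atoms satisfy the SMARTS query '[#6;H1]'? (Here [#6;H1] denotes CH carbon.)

4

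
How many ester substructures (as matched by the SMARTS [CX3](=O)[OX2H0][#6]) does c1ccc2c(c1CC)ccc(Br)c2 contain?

0

[CX3](=O)[OX2H0][#6] is the SMARTS for an ester: a carbonyl carbon bonded to an oxygen that is itself bonded to carbon (no H on that O).
No fragment in the molecule satisfies every constraint, giving 0 matches.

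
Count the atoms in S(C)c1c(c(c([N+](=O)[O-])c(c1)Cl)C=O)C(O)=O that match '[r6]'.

6

The query [r6] means: r6 matches atoms in a six-membered ring.
Check the 17 heavy atoms by environment: 6× c (aromatic, in 6-ring) → match; 1× N (charge +1, acyclic) → no; 1× O (charge -1, acyclic) → no; 4× O (acyclic) → no; 1× Cl (acyclic) → no; 3× C (acyclic) → no; 1× S (acyclic) → no.
That gives 6 matching atoms.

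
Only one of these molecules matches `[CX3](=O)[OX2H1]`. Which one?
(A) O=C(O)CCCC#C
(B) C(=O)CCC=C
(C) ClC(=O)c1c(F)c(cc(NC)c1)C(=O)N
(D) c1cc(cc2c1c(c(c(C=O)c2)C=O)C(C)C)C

[CX3](=O)[OX2H1] describes an sp2 carbon double-bonded to O and single-bonded to an -OH oxygen (a carboxylic acid).
(A) contains a carboxylic acid group (-C(=O)OH), which satisfies every atom and bond constraint.
(B) has an aldehyde (-CHO) but there is no singly-bonded oxygen on the carbonyl carbon.
(C) has an acyl chloride (-C(=O)Cl) but the carbonyl is bonded to Cl, not to an -OH oxygen.
(D) has an aldehyde (-CHO) but there is no singly-bonded oxygen on the carbonyl carbon.
So the answer is (A).

A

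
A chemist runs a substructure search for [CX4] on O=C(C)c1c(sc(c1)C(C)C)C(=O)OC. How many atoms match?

5

Check the 15 heavy atoms by environment: 1× s (aromatic, X2) → no; 4× c (aromatic, X3) → no; 2× C (X3) → no; 2× O (X1) → no; 5× C (X4) → match; 1× O (X2) → no.
That gives 5 matching atoms.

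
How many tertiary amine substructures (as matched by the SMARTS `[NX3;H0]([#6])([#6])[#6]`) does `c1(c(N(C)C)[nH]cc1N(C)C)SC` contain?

2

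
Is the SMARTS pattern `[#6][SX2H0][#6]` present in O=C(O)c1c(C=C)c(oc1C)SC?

The pattern [#6][SX2H0][#6] describes an aliphatic sulfur bridging two carbons with no H on the sulfur — a thioether.
The molecule carries a methylthio ether (-SCH3), whose atoms satisfy every constraint of the query, so the pattern matches.

Yes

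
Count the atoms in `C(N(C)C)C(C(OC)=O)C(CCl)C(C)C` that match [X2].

1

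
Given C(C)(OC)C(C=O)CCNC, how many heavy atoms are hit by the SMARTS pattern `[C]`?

The query [C] means: uppercase C matches aliphatic (non-aromatic) carbon only.
Check the 11 heavy atoms by environment: 8× C → match; 2× O → no; 1× N → no.
That gives 8 matching atoms.

8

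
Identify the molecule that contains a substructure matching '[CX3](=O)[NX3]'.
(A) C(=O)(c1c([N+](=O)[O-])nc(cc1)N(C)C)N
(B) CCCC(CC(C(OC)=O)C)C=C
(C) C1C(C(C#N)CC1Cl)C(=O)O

A

[CX3](=O)[NX3] describes a carbonyl carbon bonded to a trivalent nitrogen (an amide).
(A) contains a primary amide (-C(=O)NH2), which satisfies every atom and bond constraint.
(B) has a methyl-ester group (-C(=O)OCH3) but the carbonyl is bonded to O, not to an NX3 nitrogen.
(C) has a carboxylic acid group (-C(=O)OH) but the carbonyl is bonded to O, not to an NX3 nitrogen.
So the answer is (A).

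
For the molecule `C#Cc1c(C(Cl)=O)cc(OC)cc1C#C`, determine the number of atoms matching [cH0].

4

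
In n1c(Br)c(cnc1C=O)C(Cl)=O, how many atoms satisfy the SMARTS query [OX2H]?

The query [OX2H] means: aliphatic oxygen with two connections, one of which is H — an -OH oxygen.
Check the 12 heavy atoms by environment: 2× n (aromatic, H0, X2) → no; 3× c (aromatic, H0, X3) → no; 1× c (aromatic, H1, X3) → no; 1× Br (H0, X1) → no; 1× C (H0, X3) → no; 2× O (H0, X1) → no; 1× Cl (H0, X1) → no; 1× C (H1, X3) → no.
No environment satisfies the query, so 0 matching atoms.

0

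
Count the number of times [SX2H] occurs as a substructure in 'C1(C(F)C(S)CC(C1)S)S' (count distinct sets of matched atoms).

3

[SX2H] is the SMARTS for a thiol: an aliphatic sulfur with two connections, one being H.
The molecule carries 3 separate instances of a thiol (-SH) meeting every constraint; each maps to a distinct set of atoms, giving 3 matches.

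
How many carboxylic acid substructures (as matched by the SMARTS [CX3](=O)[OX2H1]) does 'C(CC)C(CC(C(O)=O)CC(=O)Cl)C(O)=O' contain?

2

[CX3](=O)[OX2H1] is the SMARTS for a carboxylic acid: an sp2 carbon double-bonded to O and single-bonded to an -OH oxygen.
The molecule carries 2 separate instances of a carboxylic acid group (-C(=O)OH) meeting every constraint; each maps to a distinct set of atoms, giving 2 matches.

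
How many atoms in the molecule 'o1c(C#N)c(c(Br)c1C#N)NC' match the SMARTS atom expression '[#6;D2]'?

2

The query [#6;D2] means: any carbon bonded to exactly two heavy atoms.
Check the 12 heavy atoms by environment: 1× o (aromatic, D2) → no; 4× c (aromatic, D3) → no; 2× C (D2) → match; 2× N (D1) → no; 1× Br (D1) → no; 1× N (D2) → no; 1× C (D1) → no.
That gives 2 matching atoms.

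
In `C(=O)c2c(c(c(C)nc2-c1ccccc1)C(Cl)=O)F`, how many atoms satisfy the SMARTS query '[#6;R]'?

11

The query [#6;R] means: carbon that is part of a ring.
Check the 19 heavy atoms by environment: 1× n (aromatic, in 6-ring) → no; 11× c (aromatic, in 6-ring) → match; 3× C (acyclic) → no; 2× O (acyclic) → no; 1× Cl (acyclic) → no; 1× F (acyclic) → no.
That gives 11 matching atoms.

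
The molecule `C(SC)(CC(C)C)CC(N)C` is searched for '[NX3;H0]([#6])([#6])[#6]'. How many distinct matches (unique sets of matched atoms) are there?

0

[NX3;H0]([#6])([#6])[#6] is the SMARTS for a tertiary amine: a trivalent nitrogen with no H, bonded to three carbons.
The molecule has a primary amino group (-NH2), but the nitrogen has H2, not H0 with three carbons; nothing else fits, so there are 0 matches.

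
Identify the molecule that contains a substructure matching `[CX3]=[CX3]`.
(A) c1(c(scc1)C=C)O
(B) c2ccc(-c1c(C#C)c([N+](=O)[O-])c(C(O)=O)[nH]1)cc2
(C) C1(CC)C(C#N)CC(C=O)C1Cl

A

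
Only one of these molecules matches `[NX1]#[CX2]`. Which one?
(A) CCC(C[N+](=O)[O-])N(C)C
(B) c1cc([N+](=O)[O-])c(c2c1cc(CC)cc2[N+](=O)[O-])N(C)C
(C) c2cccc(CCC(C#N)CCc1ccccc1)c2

[NX1]#[CX2] describes a nitrogen triple-bonded to a two-connected carbon (a nitrile).
(A) has a nitro group (-[N+](=O)[O-]) but there is no C#N triple bond.
(B) has a nitro group (-[N+](=O)[O-]) but there is no C#N triple bond.
(C) contains a nitrile (-C#N), which satisfies every atom and bond constraint.
So the answer is (C).

C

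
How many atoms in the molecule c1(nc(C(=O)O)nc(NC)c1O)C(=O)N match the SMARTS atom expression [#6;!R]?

3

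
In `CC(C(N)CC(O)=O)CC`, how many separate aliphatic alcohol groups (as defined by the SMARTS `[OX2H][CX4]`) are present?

[OX2H][CX4] is the SMARTS for an aliphatic alcohol: a hydroxyl oxygen bound to an sp3 (X4) carbon.
The molecule has a carboxylic acid group (-C(=O)OH), but the -OH is on a CX3 carbonyl carbon, not a CX4 carbon; nothing else fits, so there are 0 matches.

0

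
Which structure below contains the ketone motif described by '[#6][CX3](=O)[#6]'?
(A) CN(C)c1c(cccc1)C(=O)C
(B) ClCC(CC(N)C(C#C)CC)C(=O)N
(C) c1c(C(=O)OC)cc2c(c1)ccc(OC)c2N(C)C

[#6][CX3](=O)[#6] describes a carbonyl carbon (no H) flanked by two carbons (a ketone).
(A) contains an acetyl/ketone group (-C(=O)CH3), which satisfies every atom and bond constraint.
(B) has a primary amide (-C(=O)NH2) but one neighbour of the carbonyl carbon is N, not C.
(C) has a methyl-ester group (-C(=O)OCH3) but one neighbour of the carbonyl carbon is O, not C.
So the answer is (A).

A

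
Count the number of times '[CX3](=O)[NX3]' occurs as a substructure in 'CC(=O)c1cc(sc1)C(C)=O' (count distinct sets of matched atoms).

0

[CX3](=O)[NX3] is the SMARTS for an amide: a carbonyl carbon bonded to a trivalent nitrogen.
No fragment in the molecule satisfies every constraint, giving 0 matches.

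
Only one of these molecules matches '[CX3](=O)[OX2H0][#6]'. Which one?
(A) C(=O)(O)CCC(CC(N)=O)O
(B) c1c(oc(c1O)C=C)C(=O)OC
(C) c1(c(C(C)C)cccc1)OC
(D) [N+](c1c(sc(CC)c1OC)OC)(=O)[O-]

[CX3](=O)[OX2H0][#6] describes a carbonyl carbon bonded to an oxygen that is itself bonded to carbon (no H on that O) (an ester).
(A) has a carboxylic acid group (-C(=O)OH) but the singly-bonded O carries H (OX2H1, not H0).
(B) contains a methyl-ester group (-C(=O)OCH3), which satisfies every atom and bond constraint.
(C) has a methoxy ether (-OCH3) but the ether oxygen is not adjacent to a C=O carbon.
(D) has a methoxy ether (-OCH3) but the ether oxygen is not adjacent to a C=O carbon.
So the answer is (B).

B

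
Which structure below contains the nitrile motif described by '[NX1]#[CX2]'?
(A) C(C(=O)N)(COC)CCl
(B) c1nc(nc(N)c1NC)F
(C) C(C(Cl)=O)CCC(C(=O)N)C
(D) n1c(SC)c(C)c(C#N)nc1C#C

D

[NX1]#[CX2] describes a nitrogen triple-bonded to a two-connected carbon (a nitrile).
(A) has a primary amide (-C(=O)NH2) but the nitrogen is NX3, not NX1.
(B) has a primary amino group (-NH2) but the nitrogen is NX3 (three connections), not NX1 triple-bonded.
(C) has a primary amide (-C(=O)NH2) but the nitrogen is NX3, not NX1.
(D) contains a nitrile (-C#N), which satisfies every atom and bond constraint.
So the answer is (D).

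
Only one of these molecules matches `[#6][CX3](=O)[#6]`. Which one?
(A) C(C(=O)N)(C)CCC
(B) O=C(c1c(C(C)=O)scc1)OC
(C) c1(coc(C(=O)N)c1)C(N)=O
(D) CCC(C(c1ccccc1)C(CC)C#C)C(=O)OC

[#6][CX3](=O)[#6] describes a carbonyl carbon (no H) flanked by two carbons (a ketone).
(A) has a primary amide (-C(=O)NH2) but one neighbour of the carbonyl carbon is N, not C.
(B) contains an acetyl/ketone group (-C(=O)CH3), which satisfies every atom and bond constraint.
(C) has a primary amide (-C(=O)NH2) but one neighbour of the carbonyl carbon is N, not C.
(D) has a methyl-ester group (-C(=O)OCH3) but one neighbour of the carbonyl carbon is O, not C.
So the answer is (B).

B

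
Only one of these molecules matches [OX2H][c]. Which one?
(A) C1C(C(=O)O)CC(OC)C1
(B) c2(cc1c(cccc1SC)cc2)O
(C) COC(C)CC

B

[OX2H][c] describes a hydroxyl oxygen attached to an aromatic carbon (a phenol).
(A) has a methoxy ether (-OCH3) but the oxygen has H0, not H1.
(B) contains a hydroxyl group (-OH), which satisfies every atom and bond constraint.
(C) has a methoxy ether (-OCH3) but the oxygen has H0, not H1.
So the answer is (B).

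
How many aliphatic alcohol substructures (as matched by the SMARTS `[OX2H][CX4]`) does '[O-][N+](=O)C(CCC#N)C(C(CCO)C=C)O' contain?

[OX2H][CX4] is the SMARTS for an aliphatic alcohol: a hydroxyl oxygen bound to an sp3 (X4) carbon.
The molecule carries 2 separate instances of a hydroxyl group (-OH) meeting every constraint; each maps to a distinct set of atoms, giving 2 matches.

2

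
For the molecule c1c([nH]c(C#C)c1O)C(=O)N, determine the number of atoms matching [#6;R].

4

The query [#6;R] means: carbon that is part of a ring.
Check the 11 heavy atoms by environment: 1× n (aromatic, in 5-ring) → no; 4× c (aromatic, in 5-ring) → match; 2× O (acyclic) → no; 3× C (acyclic) → no; 1× N (acyclic) → no.
That gives 4 matching atoms.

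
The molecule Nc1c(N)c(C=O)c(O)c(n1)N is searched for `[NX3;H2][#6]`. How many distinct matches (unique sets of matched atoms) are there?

[NX3;H2][#6] is the SMARTS for a primary amine: a trivalent nitrogen with two H attached to carbon.
The molecule carries 3 separate instances of a primary amino group (-NH2) meeting every constraint; each maps to a distinct set of atoms, giving 3 matches.

3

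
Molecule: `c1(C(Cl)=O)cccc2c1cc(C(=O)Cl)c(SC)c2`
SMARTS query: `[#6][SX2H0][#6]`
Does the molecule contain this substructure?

The pattern [#6][SX2H0][#6] describes an aliphatic sulfur bridging two carbons with no H on the sulfur — a thioether.
The molecule carries a methylthio ether (-SCH3), whose atoms satisfy every constraint of the query, so the pattern matches.

Yes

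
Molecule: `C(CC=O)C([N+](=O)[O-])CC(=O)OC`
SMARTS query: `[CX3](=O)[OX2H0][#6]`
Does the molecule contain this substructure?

The pattern [CX3](=O)[OX2H0][#6] describes a carbonyl carbon bonded to an oxygen that is itself bonded to carbon (no H on that O) — an ester.
The molecule carries a methyl-ester group (-C(=O)OCH3), whose atoms satisfy every constraint of the query, so the pattern matches.

Yes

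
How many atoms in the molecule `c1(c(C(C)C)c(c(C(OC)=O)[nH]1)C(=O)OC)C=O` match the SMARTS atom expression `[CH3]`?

The query [CH3] means: aliphatic carbon with exactly three hydrogens.
Check the 18 heavy atoms by environment: 1× n (aromatic, H1) → no; 4× c (aromatic, H0) → no; 2× C (H0) → no; 5× O (H0) → no; 4× C (H3) → match; 2× C (H1) → no.
That gives 4 matching atoms.

4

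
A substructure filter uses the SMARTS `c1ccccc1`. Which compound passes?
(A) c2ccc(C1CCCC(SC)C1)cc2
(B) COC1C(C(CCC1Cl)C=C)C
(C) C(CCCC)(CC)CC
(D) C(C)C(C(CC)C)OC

c1ccccc1 describes six aromatic carbons in a ring (a benzene ring).
(A) contains a phenyl ring, which satisfies every atom and bond constraint.
(B) has a methyl group (-CH3) but no six-membered all-carbon aromatic ring is present.
(C) has a methyl group (-CH3) but no six-membered all-carbon aromatic ring is present.
(D) has a methyl group (-CH3) but no six-membered all-carbon aromatic ring is present.
So the answer is (A).

A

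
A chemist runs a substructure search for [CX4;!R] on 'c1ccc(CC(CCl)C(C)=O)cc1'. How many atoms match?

4

The query [CX4;!R] means: aliphatic carbon with four total connections, not in a ring.
Check the 13 heavy atoms by environment: 4× C (X4, acyclic) → match; 1× C (X3, acyclic) → no; 1× O (X1, acyclic) → no; 1× Cl (X1, acyclic) → no; 6× c (aromatic, X3, in 6-ring) → no.
That gives 4 matching atoms.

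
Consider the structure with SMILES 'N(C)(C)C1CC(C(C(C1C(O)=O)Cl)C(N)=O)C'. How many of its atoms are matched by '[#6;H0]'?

2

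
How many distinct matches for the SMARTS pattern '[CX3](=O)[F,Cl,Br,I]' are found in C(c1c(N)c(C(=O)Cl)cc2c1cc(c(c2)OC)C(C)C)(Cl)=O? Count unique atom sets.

[CX3](=O)[F,Cl,Br,I] is the SMARTS for an acyl halide: a carbonyl carbon bonded to a halogen.
The molecule carries 2 separate instances of an acyl chloride (-C(=O)Cl) meeting every constraint; each maps to a distinct set of atoms, giving 2 matches.

2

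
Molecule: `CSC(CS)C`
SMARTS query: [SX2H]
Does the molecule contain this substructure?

The pattern [SX2H] describes an aliphatic sulfur with two connections, one being H — a thiol.
The molecule carries a thiol (-SH), whose atoms satisfy every constraint of the query, so the pattern matches.

Yes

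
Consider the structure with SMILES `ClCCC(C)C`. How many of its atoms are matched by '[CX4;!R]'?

5

The query [CX4;!R] means: aliphatic carbon with four total connections, not in a ring.
Check the 6 heavy atoms by environment: 5× C (X4, acyclic) → match; 1× Cl (X1, acyclic) → no.
That gives 5 matching atoms.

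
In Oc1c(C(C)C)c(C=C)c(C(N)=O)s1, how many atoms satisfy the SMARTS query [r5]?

5

The query [r5] means: r5 matches atoms in a five-membered ring.
Check the 14 heavy atoms by environment: 1× s (aromatic, in 5-ring) → match; 4× c (aromatic, in 5-ring) → match; 6× C (acyclic) → no; 2× O (acyclic) → no; 1× N (acyclic) → no.
Summing the matching environments: 1 + 4 = 5 matching atoms.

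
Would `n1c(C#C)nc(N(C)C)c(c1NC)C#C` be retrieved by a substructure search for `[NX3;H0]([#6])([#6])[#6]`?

The pattern [NX3;H0]([#6])([#6])[#6] describes a trivalent nitrogen with no H, bonded to three carbons — a tertiary amine.
The molecule carries a dimethylamino group (-N(CH3)2), whose atoms satisfy every constraint of the query, so the pattern matches.

Yes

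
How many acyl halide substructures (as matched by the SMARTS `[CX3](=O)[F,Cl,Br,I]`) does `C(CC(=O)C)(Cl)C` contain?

[CX3](=O)[F,Cl,Br,I] is the SMARTS for an acyl halide: a carbonyl carbon bonded to a halogen.
The molecule has a chloro substituent, but the Cl is not on a carbonyl carbon; nothing else fits, so there are 0 matches.

0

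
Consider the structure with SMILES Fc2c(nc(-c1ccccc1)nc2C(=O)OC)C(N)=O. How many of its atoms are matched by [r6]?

The query [r6] means: r6 matches atoms in a six-membered ring.
Check the 20 heavy atoms by environment: 2× n (aromatic, in 6-ring) → match; 10× c (aromatic, in 6-ring) → match; 1× F (acyclic) → no; 3× C (acyclic) → no; 3× O (acyclic) → no; 1× N (acyclic) → no.
Summing the matching environments: 2 + 10 = 12 matching atoms.

12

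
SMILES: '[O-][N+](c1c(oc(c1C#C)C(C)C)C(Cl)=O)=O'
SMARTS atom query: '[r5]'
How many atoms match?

5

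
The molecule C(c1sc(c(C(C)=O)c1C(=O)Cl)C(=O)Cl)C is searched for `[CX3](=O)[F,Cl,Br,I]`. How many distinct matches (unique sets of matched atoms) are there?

[CX3](=O)[F,Cl,Br,I] is the SMARTS for an acyl halide: a carbonyl carbon bonded to a halogen.
The molecule carries 2 separate instances of an acyl chloride (-C(=O)Cl) meeting every constraint; each maps to a distinct set of atoms, giving 2 matches.

2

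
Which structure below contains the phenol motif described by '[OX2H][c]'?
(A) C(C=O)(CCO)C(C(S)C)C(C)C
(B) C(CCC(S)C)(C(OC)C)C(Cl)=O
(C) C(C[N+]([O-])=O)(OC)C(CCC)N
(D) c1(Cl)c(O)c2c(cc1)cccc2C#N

D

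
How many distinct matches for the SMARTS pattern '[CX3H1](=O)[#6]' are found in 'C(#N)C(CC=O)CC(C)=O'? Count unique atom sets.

[CX3H1](=O)[#6] is the SMARTS for an aldehyde: an sp2 carbon with one H, double-bonded to O and single-bonded to carbon.
Exactly one fragment in the molecule meets all constraints, giving 1 match.

1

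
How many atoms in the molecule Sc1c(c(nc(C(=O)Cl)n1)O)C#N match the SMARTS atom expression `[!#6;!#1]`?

7

The query [!#6;!#1] means: not carbon and not hydrogen — any heteroatom.
Check the 13 heavy atoms by environment: 2× n (aromatic) → match; 4× c (aromatic) → no; 2× C → no; 2× O → match; 1× Cl → match; 1× S → match; 1× N → match.
Summing the matching environments: 2 + 2 + 1 + 1 + 1 = 7 matching atoms.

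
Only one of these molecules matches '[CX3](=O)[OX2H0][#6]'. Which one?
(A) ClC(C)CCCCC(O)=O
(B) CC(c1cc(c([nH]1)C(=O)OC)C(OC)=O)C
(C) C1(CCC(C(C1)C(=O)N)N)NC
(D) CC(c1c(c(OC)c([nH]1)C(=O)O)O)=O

[CX3](=O)[OX2H0][#6] describes a carbonyl carbon bonded to an oxygen that is itself bonded to carbon (no H on that O) (an ester).
(A) has a carboxylic acid group (-C(=O)OH) but the singly-bonded O carries H (OX2H1, not H0).
(B) contains a methyl-ester group (-C(=O)OCH3), which satisfies every atom and bond constraint.
(C) has a primary amide (-C(=O)NH2) but the carbonyl is bonded to N, not to an O-C linkage.
(D) has a carboxylic acid group (-C(=O)OH) but the singly-bonded O carries H (OX2H1, not H0).
So the answer is (B).

B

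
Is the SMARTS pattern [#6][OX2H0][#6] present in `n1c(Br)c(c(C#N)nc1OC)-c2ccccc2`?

Yes

The pattern [#6][OX2H0][#6] describes an aliphatic oxygen bridging two carbons with no H on the oxygen — an ether.
The molecule carries a methoxy ether (-OCH3), whose atoms satisfy every constraint of the query, so the pattern matches.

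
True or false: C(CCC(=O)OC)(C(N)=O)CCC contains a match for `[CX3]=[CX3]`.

The pattern [CX3]=[CX3] describes a non-aromatic C=C double bond between two sp2 carbons — an alkene.
The closest candidate here is an ethyl group (-CH2CH3), but its C-C bond is a single bond between CX4 carbons, not CX3=CX3. No other fragment satisfies the full query, so there is no match.

False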